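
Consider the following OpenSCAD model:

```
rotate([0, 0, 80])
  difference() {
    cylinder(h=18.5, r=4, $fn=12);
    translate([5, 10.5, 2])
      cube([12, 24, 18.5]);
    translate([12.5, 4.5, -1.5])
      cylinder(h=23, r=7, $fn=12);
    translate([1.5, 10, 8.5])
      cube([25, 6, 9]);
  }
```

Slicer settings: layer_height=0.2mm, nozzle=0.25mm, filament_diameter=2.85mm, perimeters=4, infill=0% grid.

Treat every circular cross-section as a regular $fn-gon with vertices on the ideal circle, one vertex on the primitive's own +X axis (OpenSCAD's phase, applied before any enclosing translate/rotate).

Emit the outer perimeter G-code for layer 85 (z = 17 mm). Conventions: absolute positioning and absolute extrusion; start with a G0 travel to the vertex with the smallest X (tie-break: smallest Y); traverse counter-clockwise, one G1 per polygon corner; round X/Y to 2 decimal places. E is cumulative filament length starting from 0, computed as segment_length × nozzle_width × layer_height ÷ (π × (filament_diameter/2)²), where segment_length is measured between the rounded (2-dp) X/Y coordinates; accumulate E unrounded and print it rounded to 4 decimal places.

At z = 17 mm: the r=4 cylinder contributes a regular 12-gon of circumradius 4; the cube at (5, 10.5) is present — its section is the full 12×24 rectangle; the r=7 cylinder at (12.5, 4.5) contributes a regular 12-gon of circumradius 7; the cube at (1.5, 10) is present — its section is the full 25×6 rectangle; After the difference (first − rest): starting from the r=4 cylinder, the 12×24 cube at (5, 10.5) misses the remaining region (no effect); the r=7 cylinder at (12.5, 4.5) misses the remaining region (no effect); the 25×6 cube at (1.5, 10) misses the remaining region (no effect) — 1 connected region; (rotated 80° about Z; rotation is an isometry so areas/perimeters/island counts are preserved). The outline is a single polygon with 12 vertices. Extrusion per mm of travel: 0.25 × 0.2 / (π × 1.425²) = 0.007838. Accumulating E over each segment gives final E = 0.1947.

G0 X-3.94 Y0.69 Z17.00
G1 X-3.76 Y-1.37 E0.0162
G1 X-2.57 Y-3.06 E0.0324
G1 X-0.69 Y-3.94 E0.0487
G1 X1.37 Y-3.76 E0.0649
G1 X3.06 Y-2.57 E0.0811
G1 X3.94 Y-0.69 E0.0974
G1 X3.76 Y1.37 E0.1136
G1 X2.57 Y3.06 E0.1298
G1 X0.69 Y3.94 E0.1460
G1 X-1.37 Y3.76 E0.1622
G1 X-3.06 Y2.57 E0.1784
G1 X-3.94 Y0.69 E0.1947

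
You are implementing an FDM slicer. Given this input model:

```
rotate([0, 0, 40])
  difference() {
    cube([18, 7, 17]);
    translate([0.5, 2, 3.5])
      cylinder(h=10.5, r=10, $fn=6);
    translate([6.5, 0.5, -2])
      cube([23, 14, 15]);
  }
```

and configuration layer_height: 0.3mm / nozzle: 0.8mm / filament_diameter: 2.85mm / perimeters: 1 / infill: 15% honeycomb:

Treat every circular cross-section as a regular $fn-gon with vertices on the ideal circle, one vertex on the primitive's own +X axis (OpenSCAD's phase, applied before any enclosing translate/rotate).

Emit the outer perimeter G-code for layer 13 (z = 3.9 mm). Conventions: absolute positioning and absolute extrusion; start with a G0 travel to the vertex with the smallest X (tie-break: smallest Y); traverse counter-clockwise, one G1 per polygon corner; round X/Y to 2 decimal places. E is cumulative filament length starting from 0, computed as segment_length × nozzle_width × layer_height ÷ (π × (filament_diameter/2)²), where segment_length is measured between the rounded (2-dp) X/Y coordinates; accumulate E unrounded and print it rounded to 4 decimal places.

G0 X7.06 Y6.58 Z3.90
G1 X7.16 Y6.01 E0.0218
G1 X13.79 Y11.57 E0.3473
G1 X13.47 Y11.95 E0.3660
G1 X7.06 Y6.58 E0.6806

At z = 3.9 mm: the cube is present — its section is the full 18×7 rectangle; the r=10 cylinder at (0.5, 2) contributes a regular 6-gon of circumradius 10; the 23×14 cube at (6.5, 0.5) contributes its full rectangle; After the difference (first − rest): starting from the 18×7 cube, the r=10 cylinder at (0.5, 2) partially overlaps it — only the 65.13 mm² overlap (of its 259.81 mm²) is removed, clipping the outline; the 23×14 cube at (6.5, 0.5) partially overlaps it — only the 56.62 mm² overlap (of its 322.00 mm²) is removed, clipping the outline — 1 connected region; (rotated 40° about Z; rotation is an isometry so areas/perimeters/island counts are preserved). The outline is a single polygon with 4 vertices. Extrusion per mm of travel: 0.8 × 0.3 / (π × 1.425²) = 0.037621. Accumulating E over each segment gives final E = 0.6806.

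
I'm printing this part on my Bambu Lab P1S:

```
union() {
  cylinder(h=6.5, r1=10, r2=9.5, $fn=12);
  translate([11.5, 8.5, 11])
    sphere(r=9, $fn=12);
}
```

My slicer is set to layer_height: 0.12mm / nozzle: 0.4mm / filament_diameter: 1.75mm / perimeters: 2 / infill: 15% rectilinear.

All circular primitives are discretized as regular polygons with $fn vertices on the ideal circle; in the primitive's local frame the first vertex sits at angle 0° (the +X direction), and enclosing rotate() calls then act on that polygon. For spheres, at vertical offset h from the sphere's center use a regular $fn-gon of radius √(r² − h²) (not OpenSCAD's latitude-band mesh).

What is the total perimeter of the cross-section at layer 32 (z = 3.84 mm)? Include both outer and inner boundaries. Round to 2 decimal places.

86.83 mm

At z = 3.84 mm: the cone (r1=10→r2=9.5) has section circumradius 9.705 here — a regular 12-gon (perimeter = 2·12·9.705·sin(180°/12) = 60.28 mm); the sphere at (11.5, 8.5): section is a regular 12-gon, circumradius = √(r²−h²) = √(9²−7.16²) = 5.453 (perimeter = 2·12·5.453·sin(180°/12) = 33.87 mm); Combining (union): the regions partially overlap (shared area 1.33 mm²), so the edge portions inside another operand are dropped and the merged outline is re-measured after clipping — boundary = 86.83 mm. Overall, the cross-section is a single solid region. Total boundary length (outer) = 86.83 mm.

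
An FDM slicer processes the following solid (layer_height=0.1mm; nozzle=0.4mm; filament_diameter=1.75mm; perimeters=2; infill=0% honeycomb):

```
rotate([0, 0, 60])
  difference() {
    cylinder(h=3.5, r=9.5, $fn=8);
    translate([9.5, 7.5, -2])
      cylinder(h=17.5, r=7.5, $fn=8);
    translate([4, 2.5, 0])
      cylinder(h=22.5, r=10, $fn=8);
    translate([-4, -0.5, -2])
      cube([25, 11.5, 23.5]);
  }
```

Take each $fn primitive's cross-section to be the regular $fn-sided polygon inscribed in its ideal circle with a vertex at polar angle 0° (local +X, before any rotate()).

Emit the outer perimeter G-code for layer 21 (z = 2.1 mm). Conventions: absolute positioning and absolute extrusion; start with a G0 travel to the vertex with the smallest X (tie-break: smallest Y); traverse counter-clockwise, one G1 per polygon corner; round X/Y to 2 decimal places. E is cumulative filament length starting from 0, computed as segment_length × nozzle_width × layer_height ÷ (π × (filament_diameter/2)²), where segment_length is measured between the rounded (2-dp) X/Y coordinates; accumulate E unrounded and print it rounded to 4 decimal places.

At z = 2.1 mm: the r=9.5 cylinder gives a regular 8-gon of circumradius 9.5 (constant along its height); the r=7.5 cylinder at (9.5, 7.5) gives a regular 8-gon of circumradius 7.5 (constant along its height); the r=10 cylinder at (4, 2.5) contributes a regular 8-gon of circumradius 10; the cube at (-4, -0.5) is present — its section is the full 25×11.5 rectangle; Taking the first minus the rest: starting from the r=9.5 cylinder, the r=7.5 cylinder at (9.5, 7.5) partially overlaps it — only the 28.93 mm² overlap (of its 159.10 mm²) is removed, clipping the outline; the r=10 cylinder at (4, 2.5) partially overlaps it — only the 153.22 mm² overlap (of its 282.84 mm²) is removed, clipping the outline; the 25×11.5 cube at (-4, -0.5) partially overlaps it — only the 0.07 mm² overlap (of its 287.50 mm²) is removed, clipping the outline — 1 connected region; (whole slice rotated 60° about Z — lengths, areas and connectivity unchanged). The outline is a single polygon with 11 vertices. Extrusion per mm of travel: 0.4 × 0.1 / (π × 0.875²) = 0.016630. Accumulating E over each segment gives final E = 0.9424.

G0 X-9.18 Y-2.46 Z2.10
G1 X-4.75 Y-8.23 E0.1210
G1 X2.46 Y-9.18 E0.2419
G1 X8.23 Y-4.75 E0.3629
G1 X9.18 Y2.46 E0.4838
G1 X8.90 Y2.81 E0.4913
G1 X8.50 Y-0.29 E0.5433
G1 X2.42 Y-4.95 E0.6707
G1 X-5.17 Y-3.95 E0.7980
G1 X-8.35 Y0.20 E0.8849
G1 X-8.79 Y0.46 E0.8934
G1 X-9.18 Y-2.46 E0.9424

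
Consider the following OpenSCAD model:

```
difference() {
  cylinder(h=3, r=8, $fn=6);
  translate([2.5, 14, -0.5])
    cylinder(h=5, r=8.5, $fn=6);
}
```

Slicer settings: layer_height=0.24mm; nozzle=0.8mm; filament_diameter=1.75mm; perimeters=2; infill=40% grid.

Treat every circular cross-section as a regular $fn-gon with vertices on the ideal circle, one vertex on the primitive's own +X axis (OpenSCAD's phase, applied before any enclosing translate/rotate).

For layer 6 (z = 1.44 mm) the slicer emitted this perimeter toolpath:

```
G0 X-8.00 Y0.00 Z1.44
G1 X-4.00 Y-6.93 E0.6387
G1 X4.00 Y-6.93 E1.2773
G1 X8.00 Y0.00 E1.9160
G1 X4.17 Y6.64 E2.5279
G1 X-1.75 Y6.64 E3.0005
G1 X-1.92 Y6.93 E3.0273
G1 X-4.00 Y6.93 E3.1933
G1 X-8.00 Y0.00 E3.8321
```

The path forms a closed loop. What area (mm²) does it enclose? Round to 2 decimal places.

Apply the shoelace formula to the sequence of (X, Y) vertices; enclosed area = 164.61 mm².

164.61 mm²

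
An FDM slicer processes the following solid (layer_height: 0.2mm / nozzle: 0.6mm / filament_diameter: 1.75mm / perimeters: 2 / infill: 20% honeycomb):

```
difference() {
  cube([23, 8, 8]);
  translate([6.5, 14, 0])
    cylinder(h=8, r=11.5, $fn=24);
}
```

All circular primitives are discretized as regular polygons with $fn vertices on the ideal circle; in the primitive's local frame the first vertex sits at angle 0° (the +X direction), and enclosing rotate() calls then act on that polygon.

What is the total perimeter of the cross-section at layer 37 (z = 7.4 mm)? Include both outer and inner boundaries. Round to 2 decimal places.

At z = 7.4 mm: the 23×8 cube contributes its full rectangle (perimeter 62.00 mm); the r=11.5 cylinder at (6.5, 14) contributes a regular 24-gon of circumradius 11.5 (perimeter = 2·24·11.500·sin(180°/24) = 72.05 mm); After the difference (first − rest): starting from the 23×8 cube, the r=11.5 cylinder at (6.5, 14) partially overlaps it — only the 68.47 mm² overlap (of its 410.75 mm²) is removed, clipping the outline — boundary = 60.99 mm. Overall, the cross-section is a single solid region. Total boundary length (outer) = 60.99 mm.

60.99 mm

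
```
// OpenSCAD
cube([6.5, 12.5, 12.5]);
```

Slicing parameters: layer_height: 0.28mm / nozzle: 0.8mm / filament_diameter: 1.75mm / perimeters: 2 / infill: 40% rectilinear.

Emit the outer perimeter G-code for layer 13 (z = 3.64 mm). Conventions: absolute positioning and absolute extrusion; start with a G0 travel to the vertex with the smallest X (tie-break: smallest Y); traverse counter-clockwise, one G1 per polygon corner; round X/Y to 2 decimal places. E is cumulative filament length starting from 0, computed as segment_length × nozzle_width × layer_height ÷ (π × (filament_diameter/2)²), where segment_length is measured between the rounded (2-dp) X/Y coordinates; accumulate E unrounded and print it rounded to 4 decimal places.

At z = 3.64 mm: the cube (footprint 6.5×12.5) is included at this height. The outline is a single polygon with 4 vertices. Extrusion per mm of travel: 0.8 × 0.28 / (π × 0.875²) = 0.093128. Accumulating E over each segment gives final E = 3.5389.

G0 X0.00 Y0.00 Z3.64
G1 X6.50 Y0.00 E0.6053
G1 X6.50 Y12.50 E1.7694
G1 X0.00 Y12.50 E2.3748
G1 X0.00 Y0.00 E3.5389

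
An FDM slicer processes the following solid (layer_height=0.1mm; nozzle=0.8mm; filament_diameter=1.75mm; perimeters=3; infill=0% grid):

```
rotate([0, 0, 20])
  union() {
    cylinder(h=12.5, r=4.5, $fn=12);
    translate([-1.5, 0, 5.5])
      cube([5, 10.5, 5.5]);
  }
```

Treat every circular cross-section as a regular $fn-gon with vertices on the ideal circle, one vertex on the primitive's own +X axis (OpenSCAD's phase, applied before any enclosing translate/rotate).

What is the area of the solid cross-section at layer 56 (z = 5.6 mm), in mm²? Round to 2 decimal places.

93.26 mm²

At z = 5.6 mm: the cylinder: section is a regular 12-gon, circumradius r=4.5 (area = (12/2)·4.500²·sin(360°/12) = 60.75 mm²); the cube at (-1.5, 0) is present — its section is the full 5×10.5 rectangle (area 52.50 mm²); Merging all regions: the regions partially overlap — summed areas 113.25 mm² minus the doubly-counted overlap 19.99 mm² gives 93.26 mm² — area = 93.26 mm²; (rotated 20° about Z; rotation is an isometry so areas/perimeters/island counts are preserved). Overall, the cross-section is a single solid region. Net area = 93.26 mm².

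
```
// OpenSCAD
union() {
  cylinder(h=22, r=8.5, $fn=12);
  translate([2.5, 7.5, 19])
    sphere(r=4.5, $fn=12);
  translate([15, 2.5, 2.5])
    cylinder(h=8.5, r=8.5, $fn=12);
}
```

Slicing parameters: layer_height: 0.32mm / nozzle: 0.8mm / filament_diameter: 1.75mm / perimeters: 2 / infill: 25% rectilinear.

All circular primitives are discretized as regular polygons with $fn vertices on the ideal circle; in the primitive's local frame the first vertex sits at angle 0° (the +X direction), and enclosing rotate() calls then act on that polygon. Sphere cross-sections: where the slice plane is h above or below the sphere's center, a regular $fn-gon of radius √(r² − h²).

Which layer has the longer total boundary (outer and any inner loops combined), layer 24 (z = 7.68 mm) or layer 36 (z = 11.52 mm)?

layer 24 (z = 7.68 mm)

Layer 24 (z = 7.68): the cylinder: section is a regular 12-gon, circumradius r=8.5 (perimeter = 2·12·8.500·sin(180°/12) = 52.80 mm); the sphere at (2.5, 7.5) is absent (|z−center|=11.320 > r=4.5); the r=8.5 cylinder at (15, 2.5) gives a regular 12-gon of circumradius 8.5 (constant along its height) (perimeter = 2·12·8.500·sin(180°/12) = 52.80 mm); Merging all regions: the regions partially overlap (shared area 6.46 mm²), so the edge portions inside another operand are dropped and the merged outline is re-measured after clipping — boundary = 91.66 mm. So its perimeter = 91.66 mm. Layer 36 (z = 11.52): the r=8.5 cylinder contributes a regular 12-gon of circumradius 8.5 (perimeter = 2·12·8.500·sin(180°/12) = 52.80 mm); the sphere at (2.5, 7.5) is not intersected at this z (|z−center|=7.480 > r=4.5); the cylinder at (15, 2.5) is not intersected at this z (z outside [2.5, 11]); Taking the union: only the r=8.5 cylinder is present, so the union is just that shape — boundary = 52.80 mm. So its perimeter = 52.80 mm. Layer 24 is larger (91.66 vs 52.80 mm).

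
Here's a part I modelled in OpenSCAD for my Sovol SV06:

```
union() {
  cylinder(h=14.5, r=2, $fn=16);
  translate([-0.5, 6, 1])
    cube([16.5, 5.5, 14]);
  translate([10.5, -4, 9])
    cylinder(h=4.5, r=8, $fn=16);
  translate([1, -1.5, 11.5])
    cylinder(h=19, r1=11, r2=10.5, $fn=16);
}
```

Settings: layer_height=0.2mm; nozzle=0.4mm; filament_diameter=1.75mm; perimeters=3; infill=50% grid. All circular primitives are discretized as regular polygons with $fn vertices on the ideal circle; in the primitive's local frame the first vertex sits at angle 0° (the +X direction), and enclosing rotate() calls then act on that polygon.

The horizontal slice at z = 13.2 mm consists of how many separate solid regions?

1

At z = 13.2 mm: the r=2 cylinder gives a regular 16-gon of circumradius 2 (constant along its height); the cube at (-0.5, 6) is present — its section is the full 16.5×5.5 rectangle; the cylinder at (10.5, -4): section is a regular 16-gon, circumradius r=8; the cone at (1, -1.5): at t=0.089 of its height the radius interpolates to r₁+(r₂−r₁)t = 10.955, giving a regular 16-gon of that circumradius; Combining (union): the regions partially overlap (shared area 132.44 mm²), so overlapping operands fuse into one piece — 1 connected region. The result has 1 disconnected region.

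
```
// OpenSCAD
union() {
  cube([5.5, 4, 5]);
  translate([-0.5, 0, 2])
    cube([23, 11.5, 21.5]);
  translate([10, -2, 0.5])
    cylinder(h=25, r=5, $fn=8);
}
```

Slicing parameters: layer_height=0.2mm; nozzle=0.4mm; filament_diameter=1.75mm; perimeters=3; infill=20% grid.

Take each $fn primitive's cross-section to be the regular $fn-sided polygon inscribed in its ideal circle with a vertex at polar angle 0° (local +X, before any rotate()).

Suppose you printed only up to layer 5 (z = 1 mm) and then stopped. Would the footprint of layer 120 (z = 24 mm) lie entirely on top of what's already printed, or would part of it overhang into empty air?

Compare the two slices. At z = 1: the cube is present — its section is the full 5.5×4 rectangle (area 22.00 mm²); the cube at (-0.5, 0) is not intersected at this z (z outside [2, 23.5]); the r=5 cylinder at (10, -2) contributes a regular 8-gon of circumradius 5 (area = (8/2)·5.000²·sin(360°/8) = 70.71 mm²); Merging all regions: the 2 present regions are separate (no shared area or edge), so areas and boundary lengths simply add and each stays a separate island — area = 92.71 mm². At z = 24: the cube is not intersected at this z (z outside [0, 5]); the cube at (-0.5, 0) does not reach this height (z outside [2, 23.5]); the r=5 cylinder at (10, -2) contributes a regular 8-gon of circumradius 5 (area = (8/2)·5.000²·sin(360°/8) = 70.71 mm²); Taking the union: only the r=5 cylinder at (10, -2) is present, so the union is just that shape — area = 70.71 mm². Checking containment: the cross-section at z = 24 is a subset of the cross-section at z = 1.

entirely on top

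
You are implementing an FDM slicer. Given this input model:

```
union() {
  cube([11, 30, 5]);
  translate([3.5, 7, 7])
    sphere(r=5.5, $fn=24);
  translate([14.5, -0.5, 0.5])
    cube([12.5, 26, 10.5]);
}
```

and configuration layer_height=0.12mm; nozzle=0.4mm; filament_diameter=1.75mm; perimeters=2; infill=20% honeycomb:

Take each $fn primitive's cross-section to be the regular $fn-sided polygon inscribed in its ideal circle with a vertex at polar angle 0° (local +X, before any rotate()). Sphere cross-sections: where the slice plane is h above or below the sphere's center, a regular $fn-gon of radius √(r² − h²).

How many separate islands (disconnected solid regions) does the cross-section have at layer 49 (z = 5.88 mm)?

At z = 5.88 mm: the cube is absent (z outside [0, 5]); the sphere at (3.5, 7): section is a regular 24-gon, circumradius = √(r²−h²) = √(5.5²−1.12²) = 5.385; the 12.5×26 cube at (14.5, -0.5) contributes its full rectangle; Combining (union): the 2 present regions are separate (no shared area or edge), so areas and boundary lengths simply add and each stays a separate island — 2 connected regions. Overall, the cross-section has 2 separate islands. Island count = 2.

2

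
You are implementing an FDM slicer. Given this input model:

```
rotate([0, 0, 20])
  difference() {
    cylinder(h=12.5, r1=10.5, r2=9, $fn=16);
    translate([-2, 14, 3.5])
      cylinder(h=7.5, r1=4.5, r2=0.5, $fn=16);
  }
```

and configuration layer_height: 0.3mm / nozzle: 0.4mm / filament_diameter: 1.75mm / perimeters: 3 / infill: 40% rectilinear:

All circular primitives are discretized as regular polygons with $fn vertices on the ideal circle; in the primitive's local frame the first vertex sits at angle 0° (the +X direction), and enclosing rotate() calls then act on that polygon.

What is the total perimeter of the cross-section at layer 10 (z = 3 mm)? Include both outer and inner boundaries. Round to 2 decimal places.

63.30 mm

At z = 3 mm: the cone (r1=10.5→r2=9) has section circumradius 10.140 here — a regular 16-gon (perimeter = 2·16·10.140·sin(180°/16) = 63.30 mm); the cone at (-2, 14) is not intersected at this z (z outside [3.5, 11]); Taking the first minus the rest: none of the subtracted shapes is present at this height, so the cone is unchanged — boundary = 63.30 mm; (rotated 20° about Z; rotation is an isometry so areas/perimeters/island counts are preserved). Overall, the cross-section is a single solid region. Total boundary length (outer) = 63.30 mm.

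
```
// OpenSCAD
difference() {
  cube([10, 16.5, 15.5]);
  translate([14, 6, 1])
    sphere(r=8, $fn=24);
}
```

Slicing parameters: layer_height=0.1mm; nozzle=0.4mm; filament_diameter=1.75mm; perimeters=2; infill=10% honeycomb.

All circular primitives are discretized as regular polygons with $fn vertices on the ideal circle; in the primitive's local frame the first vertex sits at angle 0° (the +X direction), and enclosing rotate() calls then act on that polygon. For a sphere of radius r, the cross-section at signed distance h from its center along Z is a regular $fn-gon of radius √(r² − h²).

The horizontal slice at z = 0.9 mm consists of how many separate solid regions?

1

At z = 0.9 mm: the cube (footprint 10×16.5) is included at this height; the r=8 sphere at (14, 6) slices to a regular 24-gon of circumradius 7.999 (√(r²−h²) with h=0.1 from center); Subtracting the remaining from the first: starting from the 10×16.5 cube, the r=8 sphere at (14, 6) partially overlaps it — only the 37.97 mm² overlap (of its 198.74 mm²) is removed, clipping the outline — 1 connected region. The result has 1 disconnected region.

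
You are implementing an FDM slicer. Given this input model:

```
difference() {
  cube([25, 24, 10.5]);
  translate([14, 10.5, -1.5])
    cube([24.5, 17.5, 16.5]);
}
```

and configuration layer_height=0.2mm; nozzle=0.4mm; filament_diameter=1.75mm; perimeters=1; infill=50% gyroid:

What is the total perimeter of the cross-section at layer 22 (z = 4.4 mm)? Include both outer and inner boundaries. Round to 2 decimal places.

At z = 4.4 mm: the 25×24 cube contributes its full rectangle (perimeter 98.00 mm); the cube at (14, 10.5) is present — its section is the full 24.5×17.5 rectangle (perimeter 84.00 mm); Taking the first minus the rest: starting from the 25×24 cube, the 24.5×17.5 cube at (14, 10.5) partially overlaps it — only the 148.50 mm² overlap (of its 428.75 mm²) is removed, clipping the outline — boundary = 98.00 mm. Overall, the cross-section is a single solid region. Total boundary length (outer) = 98.00 mm.

98.00 mm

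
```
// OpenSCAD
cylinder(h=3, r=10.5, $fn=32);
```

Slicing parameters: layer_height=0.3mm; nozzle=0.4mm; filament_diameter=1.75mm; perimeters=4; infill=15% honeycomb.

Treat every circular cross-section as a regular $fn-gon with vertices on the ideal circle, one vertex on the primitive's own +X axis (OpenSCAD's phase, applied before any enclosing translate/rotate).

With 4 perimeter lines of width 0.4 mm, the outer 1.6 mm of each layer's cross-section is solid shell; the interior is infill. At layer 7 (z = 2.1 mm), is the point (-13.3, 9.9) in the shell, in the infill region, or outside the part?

outside

At z = 2.1 mm: the r=10.5 cylinder contributes a regular 32-gon of circumradius 10.5. Overall, the cross-section is a single solid region. The nearest boundary edge runs (-7.42, 7.42)→(-8.73, 5.83); distance from the point to it = 6.11 mm. The point is not inside any of the regions above, so it lies outside the cross-section (6.11 mm from the nearest boundary).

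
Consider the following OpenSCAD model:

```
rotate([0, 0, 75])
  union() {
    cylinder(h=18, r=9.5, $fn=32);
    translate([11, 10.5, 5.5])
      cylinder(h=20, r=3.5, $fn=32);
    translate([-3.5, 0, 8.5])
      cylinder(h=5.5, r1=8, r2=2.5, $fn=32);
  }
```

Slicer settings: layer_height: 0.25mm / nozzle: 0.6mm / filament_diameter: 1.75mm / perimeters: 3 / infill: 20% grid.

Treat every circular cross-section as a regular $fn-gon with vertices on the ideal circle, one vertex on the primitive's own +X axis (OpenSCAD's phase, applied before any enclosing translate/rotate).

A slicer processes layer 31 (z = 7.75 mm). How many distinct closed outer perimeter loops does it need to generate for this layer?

2

At z = 7.75 mm: the r=9.5 cylinder gives a regular 32-gon of circumradius 9.5 (constant along its height); the r=3.5 cylinder at (11, 10.5) contributes a regular 32-gon of circumradius 3.5; the cone at (-3.5, 0) does not reach this height (z outside [8.5, 14]); Merging all regions: the 2 present regions are separate (no shared area or edge), so areas and boundary lengths simply add and each stays a separate island — 2 connected regions; (rotated 75° about Z; rotation is an isometry so areas/perimeters/island counts are preserved). The result has 2 disconnected regions.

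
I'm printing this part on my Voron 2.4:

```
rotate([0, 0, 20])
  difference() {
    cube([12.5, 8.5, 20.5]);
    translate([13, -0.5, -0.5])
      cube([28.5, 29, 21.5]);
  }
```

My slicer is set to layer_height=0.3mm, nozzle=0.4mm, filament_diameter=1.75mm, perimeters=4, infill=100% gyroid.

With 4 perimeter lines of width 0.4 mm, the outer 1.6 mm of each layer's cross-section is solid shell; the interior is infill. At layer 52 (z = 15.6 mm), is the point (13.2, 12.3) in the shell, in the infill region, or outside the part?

At z = 15.6 mm: the cube is present — its section is the full 12.5×8.5 rectangle; the cube at (13, -0.5) is present — its section is the full 28.5×29 rectangle; Taking the first minus the rest: starting from the 12.5×8.5 cube, the 28.5×29 cube at (13, -0.5) misses the remaining region (no effect) — 1 connected region; (rotated 20° about Z; rotation is an isometry so areas/perimeters/island counts are preserved). Overall, the cross-section is a single solid region. Undo the 20° rotation: the query point maps to (16.611, 7.044) in the un-rotated model frame. The nearest boundary edge runs (12.50, 8.50)→(12.50, 0.00); distance from the point to it = 4.11 mm. The point is not inside any of the regions above, so it lies outside the cross-section (4.11 mm from the nearest boundary).

outside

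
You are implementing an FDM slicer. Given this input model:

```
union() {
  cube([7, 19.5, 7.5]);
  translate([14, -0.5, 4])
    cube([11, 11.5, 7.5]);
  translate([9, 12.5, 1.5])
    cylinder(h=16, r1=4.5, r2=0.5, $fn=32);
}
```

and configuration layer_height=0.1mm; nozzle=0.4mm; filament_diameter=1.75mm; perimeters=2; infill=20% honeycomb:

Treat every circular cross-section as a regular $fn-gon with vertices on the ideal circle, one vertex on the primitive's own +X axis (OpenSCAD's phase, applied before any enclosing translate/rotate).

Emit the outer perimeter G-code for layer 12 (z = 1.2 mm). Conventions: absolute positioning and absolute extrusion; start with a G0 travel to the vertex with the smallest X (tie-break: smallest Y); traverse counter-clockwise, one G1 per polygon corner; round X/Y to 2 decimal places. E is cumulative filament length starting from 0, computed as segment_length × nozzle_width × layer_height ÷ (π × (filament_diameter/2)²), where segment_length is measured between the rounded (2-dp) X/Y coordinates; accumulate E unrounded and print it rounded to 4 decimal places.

G0 X0.00 Y0.00 Z1.20
G1 X7.00 Y0.00 E0.1164
G1 X7.00 Y19.50 E0.4407
G1 X0.00 Y19.50 E0.5571
G1 X0.00 Y0.00 E0.8814

At z = 1.2 mm: the 7×19.5 cube contributes its full rectangle; the cube at (14, -0.5) does not reach this height (z outside [4, 11.5]); the cone at (9, 12.5) does not reach this height (z outside [1.5, 17.5]); Combining (union): only the 7×19.5 cube is present, so the union is just that shape — 1 connected region. The outline is a single polygon with 4 vertices. Extrusion per mm of travel: 0.4 × 0.1 / (π × 0.875²) = 0.016630. Accumulating E over each segment gives final E = 0.8814.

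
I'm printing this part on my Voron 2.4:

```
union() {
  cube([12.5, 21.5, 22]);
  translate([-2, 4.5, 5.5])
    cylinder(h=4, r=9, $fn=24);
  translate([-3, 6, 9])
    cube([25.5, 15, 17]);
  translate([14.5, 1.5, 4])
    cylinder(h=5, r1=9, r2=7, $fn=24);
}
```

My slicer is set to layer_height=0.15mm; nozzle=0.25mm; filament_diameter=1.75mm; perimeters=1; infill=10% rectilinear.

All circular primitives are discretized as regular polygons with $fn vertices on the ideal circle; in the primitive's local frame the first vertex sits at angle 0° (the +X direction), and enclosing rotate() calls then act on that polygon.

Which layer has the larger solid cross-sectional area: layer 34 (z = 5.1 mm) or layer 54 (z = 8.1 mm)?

Layer 34 (z = 5.1): the cube is present — its section is the full 12.5×21.5 rectangle (area 268.75 mm²); the cylinder at (-2, 4.5) does not reach this height (z outside [5.5, 9.5]); the cube at (-3, 6) does not reach this height (z outside [9, 26]); the cone at (14.5, 1.5) (r1=9→r2=7) has section circumradius 8.560 here — a regular 24-gon (area = (24/2)·8.560²·sin(360°/24) = 227.58 mm²); Combining (union): the regions partially overlap — summed areas 496.33 mm² minus the doubly-counted overlap 49.73 mm² gives 446.60 mm² — area = 446.60 mm². So its area = 446.60 mm². Layer 54 (z = 8.1): the cube is present — its section is the full 12.5×21.5 rectangle (area 268.75 mm²); the r=9 cylinder at (-2, 4.5) contributes a regular 24-gon of circumradius 9 (area = (24/2)·9.000²·sin(360°/24) = 251.57 mm²); the cube at (-3, 6) is absent (z outside [9, 26]); the cone at (14.5, 1.5) contributes a regular 24-gon of circumradius 7.360 (interpolated between r1=9 and r2=7 at t=0.820) (area = (24/2)·7.360²·sin(360°/24) = 168.24 mm²); Taking the union: the regions partially overlap — summed areas 688.56 mm² minus the doubly-counted overlap 110.15 mm² gives 578.41 mm² — area = 578.41 mm². So its area = 578.41 mm². Layer 54 is larger (578.41 vs 446.60 mm²).

layer 54 (z = 8.1 mm)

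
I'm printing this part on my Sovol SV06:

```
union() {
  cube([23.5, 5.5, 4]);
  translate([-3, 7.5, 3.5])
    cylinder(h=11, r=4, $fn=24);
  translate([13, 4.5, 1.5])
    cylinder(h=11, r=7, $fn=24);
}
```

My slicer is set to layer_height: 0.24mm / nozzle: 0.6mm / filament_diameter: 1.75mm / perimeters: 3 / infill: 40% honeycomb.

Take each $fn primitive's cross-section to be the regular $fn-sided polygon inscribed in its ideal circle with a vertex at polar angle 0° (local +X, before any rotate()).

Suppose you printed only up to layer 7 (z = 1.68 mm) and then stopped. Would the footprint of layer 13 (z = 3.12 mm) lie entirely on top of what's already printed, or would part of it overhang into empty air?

entirely on top

Compare the two slices. At z = 1.68: the cube is present — its section is the full 23.5×5.5 rectangle (area 129.25 mm²); the cylinder at (-3, 7.5) is absent (z outside [3.5, 14.5]); the r=7 cylinder at (13, 4.5) contributes a regular 24-gon of circumradius 7 (area = (24/2)·7.000²·sin(360°/24) = 152.19 mm²); Combining (union): the regions partially overlap — summed areas 281.44 mm² minus the doubly-counted overlap 71.81 mm² gives 209.63 mm² — area = 209.63 mm². At z = 3.12: the 23.5×5.5 cube contributes its full rectangle (area 129.25 mm²); the cylinder at (-3, 7.5) is absent (z outside [3.5, 14.5]); the r=7 cylinder at (13, 4.5) gives a regular 24-gon of circumradius 7 (constant along its height) (area = (24/2)·7.000²·sin(360°/24) = 152.19 mm²); Taking the union: the regions partially overlap — summed areas 281.44 mm² minus the doubly-counted overlap 71.81 mm² gives 209.63 mm² — area = 209.63 mm². Checking containment: the cross-section at z = 3.12 is a subset of the cross-section at z = 1.68.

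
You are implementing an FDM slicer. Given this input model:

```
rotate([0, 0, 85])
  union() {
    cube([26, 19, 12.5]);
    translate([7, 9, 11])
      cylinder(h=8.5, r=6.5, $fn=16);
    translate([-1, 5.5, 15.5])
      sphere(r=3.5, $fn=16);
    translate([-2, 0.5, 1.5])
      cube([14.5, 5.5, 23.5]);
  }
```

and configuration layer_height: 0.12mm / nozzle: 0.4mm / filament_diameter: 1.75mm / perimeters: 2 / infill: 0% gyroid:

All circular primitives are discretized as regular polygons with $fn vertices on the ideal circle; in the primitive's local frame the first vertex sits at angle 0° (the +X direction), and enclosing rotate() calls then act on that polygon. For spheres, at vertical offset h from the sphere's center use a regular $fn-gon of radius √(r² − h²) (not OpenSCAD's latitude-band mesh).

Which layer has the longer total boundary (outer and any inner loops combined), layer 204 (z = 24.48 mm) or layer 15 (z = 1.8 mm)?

layer 15 (z = 1.8 mm)

Layer 204 (z = 24.48): the cube is not intersected at this z (z outside [0, 12.5]); the cylinder at (7, 9) does not reach this height (z outside [11, 19.5]); the sphere at (-1, 5.5) is absent (|z−center|=8.980 > r=3.5); the cube at (-2, 0.5) is present — its section is the full 14.5×5.5 rectangle (perimeter 40.00 mm); Taking the union: only the 14.5×5.5 cube at (-2, 0.5) is present, so the union is just that shape — boundary = 40.00 mm; (rotated 85° about Z; rotation is an isometry so areas/perimeters/island counts are preserved). So its perimeter = 40.00 mm. Layer 15 (z = 1.8): the cube (footprint 26×19) is included at this height (perimeter 90.00 mm); the cylinder at (7, 9) is not intersected at this z (z outside [11, 19.5]); the sphere at (-1, 5.5) is not intersected at this z (|z−center|=13.700 > r=3.5); the cube at (-2, 0.5) (footprint 14.5×5.5) is included at this height (perimeter 40.00 mm); Merging all regions: the regions partially overlap (shared area 68.75 mm²), so the edge portions inside another operand are dropped and the merged outline is re-measured after clipping — boundary = 94.00 mm; (whole slice rotated 85° about Z — lengths, areas and connectivity unchanged). So its perimeter = 94.00 mm. Layer 15 is larger (94.00 vs 40.00 mm).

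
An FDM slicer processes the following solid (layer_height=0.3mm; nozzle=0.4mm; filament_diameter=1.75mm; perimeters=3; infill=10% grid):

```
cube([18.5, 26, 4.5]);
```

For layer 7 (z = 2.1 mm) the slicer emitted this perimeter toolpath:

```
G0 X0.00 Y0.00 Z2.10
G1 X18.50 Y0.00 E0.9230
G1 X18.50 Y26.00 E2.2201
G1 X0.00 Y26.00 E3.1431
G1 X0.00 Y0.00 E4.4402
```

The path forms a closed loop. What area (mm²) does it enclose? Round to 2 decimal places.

Apply the shoelace formula to the sequence of (X, Y) vertices; enclosed area = 481.00 mm².

481.00 mm²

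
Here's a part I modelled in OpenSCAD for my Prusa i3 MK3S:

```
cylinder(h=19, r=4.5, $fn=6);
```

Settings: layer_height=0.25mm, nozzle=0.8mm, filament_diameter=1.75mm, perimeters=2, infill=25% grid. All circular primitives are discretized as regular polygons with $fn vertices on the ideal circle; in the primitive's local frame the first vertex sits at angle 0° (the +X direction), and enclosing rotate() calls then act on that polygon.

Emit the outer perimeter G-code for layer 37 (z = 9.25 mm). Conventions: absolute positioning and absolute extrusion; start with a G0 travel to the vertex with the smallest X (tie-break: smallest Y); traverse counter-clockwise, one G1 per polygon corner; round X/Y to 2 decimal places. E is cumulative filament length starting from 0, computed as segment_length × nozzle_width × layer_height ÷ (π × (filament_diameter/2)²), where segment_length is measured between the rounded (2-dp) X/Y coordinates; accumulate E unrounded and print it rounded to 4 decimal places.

G0 X-4.50 Y0.00 Z9.25
G1 X-2.25 Y-3.90 E0.3744
G1 X2.25 Y-3.90 E0.7486
G1 X4.50 Y0.00 E1.1229
G1 X2.25 Y3.90 E1.4973
G1 X-2.25 Y3.90 E1.8715
G1 X-4.50 Y0.00 E2.2459

At z = 9.25 mm: the r=4.5 cylinder gives a regular 6-gon of circumradius 4.5 (constant along its height). The outline is a single polygon with 6 vertices. Extrusion per mm of travel: 0.8 × 0.25 / (π × 0.875²) = 0.083150. Accumulating E over each segment gives final E = 2.2459.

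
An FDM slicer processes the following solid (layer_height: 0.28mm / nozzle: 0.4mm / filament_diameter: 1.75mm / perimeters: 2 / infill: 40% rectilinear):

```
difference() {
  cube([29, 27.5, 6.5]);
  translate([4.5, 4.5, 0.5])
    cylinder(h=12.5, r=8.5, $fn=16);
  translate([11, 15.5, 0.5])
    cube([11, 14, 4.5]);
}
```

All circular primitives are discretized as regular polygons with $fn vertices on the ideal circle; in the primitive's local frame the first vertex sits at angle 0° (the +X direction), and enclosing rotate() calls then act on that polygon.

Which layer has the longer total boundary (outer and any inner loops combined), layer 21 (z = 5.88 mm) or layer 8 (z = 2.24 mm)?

Layer 21 (z = 5.88): the 29×27.5 cube contributes its full rectangle (perimeter 113.00 mm); the r=8.5 cylinder at (4.5, 4.5) gives a regular 16-gon of circumradius 8.5 (constant along its height) (perimeter = 2·16·8.500·sin(180°/16) = 53.06 mm); the cube at (11, 15.5) is absent (z outside [0.5, 5]); Taking the first minus the rest: starting from the 29×27.5 cube, the r=8.5 cylinder at (4.5, 4.5) partially overlaps it — only the 147.29 mm² overlap (of its 221.19 mm²) is removed, clipping the outline — boundary = 112.86 mm. So its perimeter = 112.86 mm. Layer 8 (z = 2.24): the 29×27.5 cube contributes its full rectangle (perimeter 113.00 mm); the cylinder at (4.5, 4.5): section is a regular 16-gon, circumradius r=8.5 (perimeter = 2·16·8.500·sin(180°/16) = 53.06 mm); the cube at (11, 15.5) (footprint 11×14) is included at this height (perimeter 50.00 mm); Taking the first minus the rest: starting from the 29×27.5 cube, the r=8.5 cylinder at (4.5, 4.5) partially overlaps it — only the 147.29 mm² overlap (of its 221.19 mm²) is removed, clipping the outline; the 11×14 cube at (11, 15.5) partially overlaps it — only the 132.00 mm² overlap (of its 154.00 mm²) is removed, clipping the outline — boundary = 136.86 mm. So its perimeter = 136.86 mm. Layer 8 is larger (136.86 vs 112.86 mm).

layer 8 (z = 2.24 mm)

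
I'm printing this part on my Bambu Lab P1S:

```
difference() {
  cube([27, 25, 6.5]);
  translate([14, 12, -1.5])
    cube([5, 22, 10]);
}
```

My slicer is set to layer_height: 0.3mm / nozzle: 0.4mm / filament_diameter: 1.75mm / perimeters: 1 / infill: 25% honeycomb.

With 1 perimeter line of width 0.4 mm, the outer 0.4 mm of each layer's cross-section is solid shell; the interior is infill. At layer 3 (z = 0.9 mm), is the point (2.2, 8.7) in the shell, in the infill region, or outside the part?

infill

At z = 0.9 mm: the cube (footprint 27×25) is included at this height; the cube at (14, 12) is present — its section is the full 5×22 rectangle; Taking the first minus the rest: starting from the 27×25 cube, the 5×22 cube at (14, 12) partially overlaps it — only the 65.00 mm² overlap (of its 110.00 mm²) is removed, clipping the outline — 1 connected region. Overall, the cross-section is a single solid region. The nearest boundary edge runs (0.00, 0.00)→(0.00, 25.00); distance from the point to it = 2.20 mm. The point is inside the cross-section and 2.20 mm from the nearest boundary — more than the 0.4 mm shell width (1 × 0.4), so it's in the infill interior.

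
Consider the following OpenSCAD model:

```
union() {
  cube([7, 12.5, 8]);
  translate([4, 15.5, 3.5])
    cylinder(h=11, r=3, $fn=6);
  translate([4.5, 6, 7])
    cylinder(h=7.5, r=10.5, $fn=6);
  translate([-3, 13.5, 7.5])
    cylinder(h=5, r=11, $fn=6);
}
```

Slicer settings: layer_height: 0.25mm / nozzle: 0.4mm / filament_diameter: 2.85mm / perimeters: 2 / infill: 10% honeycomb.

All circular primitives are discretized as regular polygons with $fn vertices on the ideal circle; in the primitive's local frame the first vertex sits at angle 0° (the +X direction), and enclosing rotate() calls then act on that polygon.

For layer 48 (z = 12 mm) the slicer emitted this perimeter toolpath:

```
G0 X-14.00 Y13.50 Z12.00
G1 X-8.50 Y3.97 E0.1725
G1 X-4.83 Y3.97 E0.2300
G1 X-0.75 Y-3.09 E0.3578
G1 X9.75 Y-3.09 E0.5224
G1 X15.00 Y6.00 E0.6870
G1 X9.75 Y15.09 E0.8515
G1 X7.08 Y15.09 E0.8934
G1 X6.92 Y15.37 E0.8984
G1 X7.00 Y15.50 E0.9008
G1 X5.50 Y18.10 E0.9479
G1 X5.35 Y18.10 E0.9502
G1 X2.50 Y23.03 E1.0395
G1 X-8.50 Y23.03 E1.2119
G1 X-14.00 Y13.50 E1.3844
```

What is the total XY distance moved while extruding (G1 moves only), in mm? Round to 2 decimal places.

Sum the Euclidean lengths of each G1 segment: total = 88.32 mm.

88.32 mm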